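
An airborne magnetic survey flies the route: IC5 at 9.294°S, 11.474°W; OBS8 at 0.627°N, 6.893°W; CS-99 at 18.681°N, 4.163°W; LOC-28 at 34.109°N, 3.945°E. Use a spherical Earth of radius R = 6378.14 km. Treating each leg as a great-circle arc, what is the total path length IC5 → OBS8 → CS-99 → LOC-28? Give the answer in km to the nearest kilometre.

5144 km

IC5→OBS8: c = 0.190584 rad, d = 1215.57 km
OBS8→CS-99: c = 0.318552 rad, d = 2031.77 km
CS-99→LOC-28: c = 0.297320 rad, d = 1896.35 km
Total = 1215.57 + 2031.77 + 1896.35 = 5143.69 km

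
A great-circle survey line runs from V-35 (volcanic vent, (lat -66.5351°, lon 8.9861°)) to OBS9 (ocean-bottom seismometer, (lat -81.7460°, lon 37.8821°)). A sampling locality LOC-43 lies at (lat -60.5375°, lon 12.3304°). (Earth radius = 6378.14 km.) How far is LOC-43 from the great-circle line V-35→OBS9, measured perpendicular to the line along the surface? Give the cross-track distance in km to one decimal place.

337.5 km

δ₁₃ = central angle V-35→LOC-43 = 0.107823 rad  (haversine)
θ₁₃ = bearing V-35→LOC-43 = 15.464°,  θ₁₂ = bearing V-35→OBS9 = 166.026°
dₓₜ = R·arcsin(sin δ₁₃ · sin(θ₁₃ − θ₁₂)) = 6378.14·arcsin(0.10761·sin(-150.562°)) = -337.499 km
|dₓₜ| = 337.499 km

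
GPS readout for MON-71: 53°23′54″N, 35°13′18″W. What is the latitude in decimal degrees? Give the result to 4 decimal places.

53° + 23′/60 + 54″/3600 = 53 + 0.38333 + 0.01500 = 53.3983°

53.3983°N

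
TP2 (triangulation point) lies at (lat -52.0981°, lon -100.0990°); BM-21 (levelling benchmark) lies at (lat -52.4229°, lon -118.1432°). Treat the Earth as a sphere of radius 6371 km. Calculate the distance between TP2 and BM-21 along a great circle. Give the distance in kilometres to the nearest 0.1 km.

Δφ = -0.3248°,  Δλ = -18.0442°
a = sin²(Δφ/2) + cos φ₁ cos φ₂ sin²(Δλ/2) = 0.009220
c = 2·arcsin(√a) = 0.192343 rad = 11.0204°
d = R·c = 6371 × 0.192343 = 1225.4 km

1225.4 km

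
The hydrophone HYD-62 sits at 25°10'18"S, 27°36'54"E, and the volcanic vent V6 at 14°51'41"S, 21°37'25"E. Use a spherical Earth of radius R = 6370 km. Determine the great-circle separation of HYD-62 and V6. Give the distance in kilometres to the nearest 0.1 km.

HYD-62: φ = -25.17167°, λ = +27.61500°
V6: φ = -14.86139°, λ = +21.62361°
Δφ = 10.3103°,  Δλ = -5.9914°
a = sin²(Δφ/2) + cos φ₁ cos φ₂ sin²(Δλ/2) = 0.010463
c = 2·arcsin(√a) = 0.204933 rad = 11.7418°
d = R·c = 6370 × 0.204933 = 1305.4 km

1305.4 km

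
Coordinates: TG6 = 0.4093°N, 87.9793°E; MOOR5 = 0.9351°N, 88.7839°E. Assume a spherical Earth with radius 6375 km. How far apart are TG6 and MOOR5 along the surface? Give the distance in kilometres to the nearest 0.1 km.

106.9 km

Δφ = 0.5258°,  Δλ = 0.8046°
a = sin²(Δφ/2) + cos φ₁ cos φ₂ sin²(Δλ/2) = 0.000070
c = 2·arcsin(√a) = 0.016775 rad = 0.9611°
d = R·c = 6375 × 0.016775 = 106.9 km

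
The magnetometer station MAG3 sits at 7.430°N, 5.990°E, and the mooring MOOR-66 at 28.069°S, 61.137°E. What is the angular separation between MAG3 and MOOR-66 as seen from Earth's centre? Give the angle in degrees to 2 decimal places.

63.95°

Δφ = -35.4990°,  Δλ = 55.1470°
a = sin²(Δφ/2) + cos φ₁ cos φ₂ sin²(Δλ/2) = 0.280412
c = 2·arcsin(√a) = 1.116115 rad = 63.9487°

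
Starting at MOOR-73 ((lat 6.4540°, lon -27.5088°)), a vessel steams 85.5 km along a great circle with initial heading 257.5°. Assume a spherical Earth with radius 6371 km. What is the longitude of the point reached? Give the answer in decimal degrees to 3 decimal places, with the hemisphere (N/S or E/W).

28.264°W

δ = d/R = 85.5/6371 = 0.013420 rad
φ₂ = arcsin(sin φ₁ cos δ + cos φ₁ sin δ cos θ)
   = arcsin(0.11241·0.99991 + 0.99366·0.01342·-0.21644) = 6.28702°
λ₂ = λ₁ + atan2(sin θ sin δ cos φ₁, cos δ − sin φ₁ sin φ₂) = -28.26403°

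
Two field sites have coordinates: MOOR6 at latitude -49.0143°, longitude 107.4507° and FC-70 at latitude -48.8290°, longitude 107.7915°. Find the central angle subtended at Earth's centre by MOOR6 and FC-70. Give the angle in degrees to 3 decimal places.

0.291°

Δφ = 0.1853°,  Δλ = 0.3408°
a = sin²(Δφ/2) + cos φ₁ cos φ₂ sin²(Δλ/2) = 0.000006
c = 2·arcsin(√a) = 0.005073 rad = 0.2907°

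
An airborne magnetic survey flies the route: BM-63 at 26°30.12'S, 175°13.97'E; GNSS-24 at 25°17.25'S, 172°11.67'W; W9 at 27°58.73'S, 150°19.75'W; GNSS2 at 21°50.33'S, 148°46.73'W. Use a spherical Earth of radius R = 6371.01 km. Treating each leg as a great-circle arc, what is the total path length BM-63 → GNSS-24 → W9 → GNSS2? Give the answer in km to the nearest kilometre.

BM-63: φ = -26.50200°, λ = +175.23283°
GNSS-24: φ = -25.28750°, λ = -172.19450°
W9: φ = -27.97883°, λ = -150.32917°
GNSS2: φ = -21.83883°, λ = -148.77883°
BM-63→GNSS-24: c = 0.198456 rad, d = 1264.36 km
GNSS-24→W9: c = 0.343877 rad, d = 2190.85 km
W9→GNSS2: c = 0.109933 rad, d = 700.38 km
Total = 1264.36 + 2190.85 + 700.38 = 4155.59 km

4156 km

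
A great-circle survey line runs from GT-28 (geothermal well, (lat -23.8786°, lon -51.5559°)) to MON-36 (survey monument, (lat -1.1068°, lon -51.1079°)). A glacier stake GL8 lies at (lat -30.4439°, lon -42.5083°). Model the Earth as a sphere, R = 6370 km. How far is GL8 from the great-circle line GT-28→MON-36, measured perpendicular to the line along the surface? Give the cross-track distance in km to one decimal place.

δ₁₃ = central angle GT-28→GL8 = 0.181169 rad  (haversine)
θ₁₃ = bearing GT-28→GL8 = 131.198°,  θ₁₂ = bearing GT-28→MON-36 = 1.157°
dₓₜ = R·arcsin(sin δ₁₃ · sin(θ₁₃ − θ₁₂)) = 6370·arcsin(0.18018·sin(130.041°)) = 881.504 km
|dₓₜ| = 881.504 km

881.5 km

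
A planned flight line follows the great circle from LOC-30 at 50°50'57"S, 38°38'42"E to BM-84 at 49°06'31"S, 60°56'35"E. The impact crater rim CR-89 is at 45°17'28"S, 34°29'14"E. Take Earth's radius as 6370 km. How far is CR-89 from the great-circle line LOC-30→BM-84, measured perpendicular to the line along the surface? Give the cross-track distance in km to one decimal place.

598.5 km

LOC-30: φ = -50.84917°, λ = +38.64500°
BM-84: φ = -49.10861°, λ = +60.94306°
CR-89: φ = -45.29111°, λ = +34.48722°
δ₁₃ = central angle LOC-30→CR-89 = 0.108408 rad  (haversine)
θ₁₃ = bearing LOC-30→CR-89 = 331.873°,  θ₁₂ = bearing LOC-30→BM-84 = 91.750°
dₓₜ = R·arcsin(sin δ₁₃ · sin(θ₁₃ − θ₁₂)) = 6370·arcsin(0.10820·sin(240.123°)) = -598.492 km
|dₓₜ| = 598.492 km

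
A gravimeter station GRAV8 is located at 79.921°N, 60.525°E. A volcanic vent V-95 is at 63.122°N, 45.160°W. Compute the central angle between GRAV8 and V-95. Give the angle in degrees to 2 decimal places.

Δφ = -16.7990°,  Δλ = -105.6850°
a = sin²(Δφ/2) + cos φ₁ cos φ₂ sin²(Δλ/2) = 0.071592
c = 2·arcsin(√a) = 0.541734 rad = 31.0390°

31.04°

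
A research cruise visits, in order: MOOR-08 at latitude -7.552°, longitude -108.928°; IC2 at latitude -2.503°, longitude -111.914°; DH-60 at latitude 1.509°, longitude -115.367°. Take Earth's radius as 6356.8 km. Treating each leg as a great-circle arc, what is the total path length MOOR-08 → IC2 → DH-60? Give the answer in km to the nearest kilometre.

MOOR-08→IC2: c = 0.102268 rad, d = 650.10 km
IC2→DH-60: c = 0.092377 rad, d = 587.22 km
Total = 650.10 + 587.22 = 1237.32 km

1237 km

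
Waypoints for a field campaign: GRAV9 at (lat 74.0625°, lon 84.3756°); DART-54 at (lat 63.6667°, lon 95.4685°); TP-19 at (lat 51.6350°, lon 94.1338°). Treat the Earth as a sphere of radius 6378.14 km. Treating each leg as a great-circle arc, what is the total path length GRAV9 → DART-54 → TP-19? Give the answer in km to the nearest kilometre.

2577 km

GRAV9→DART-54: c = 0.193647 rad, d = 1235.11 km
DART-54→TP-19: c = 0.210351 rad, d = 1341.65 km
Total = 1235.11 + 1341.65 = 2576.75 km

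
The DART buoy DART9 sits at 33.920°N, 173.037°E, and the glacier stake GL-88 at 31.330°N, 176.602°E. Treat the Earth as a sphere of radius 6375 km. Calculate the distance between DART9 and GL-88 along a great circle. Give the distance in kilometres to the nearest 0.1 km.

Δφ = -2.5900°,  Δλ = 3.5650°
a = sin²(Δφ/2) + cos φ₁ cos φ₂ sin²(Δλ/2) = 0.001197
c = 2·arcsin(√a) = 0.069197 rad = 3.9647°
d = R·c = 6375 × 0.069197 = 441.1 km

441.1 km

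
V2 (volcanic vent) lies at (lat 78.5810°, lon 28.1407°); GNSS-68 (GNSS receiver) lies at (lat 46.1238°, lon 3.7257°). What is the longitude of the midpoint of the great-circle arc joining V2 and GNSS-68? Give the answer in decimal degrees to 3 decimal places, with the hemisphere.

Bx = cos φ₂ cos Δλ = 0.631122,  By = cos φ₂ sin Δλ = -0.286489
φₘ = atan2(sin φ₁ + sin φ₂, √((cos φ₁ + Bx)² + By²)) = 62.72045°
λₘ = λ₁ + atan2(By, cos φ₁ + Bx) = 9.07861°

9.079°E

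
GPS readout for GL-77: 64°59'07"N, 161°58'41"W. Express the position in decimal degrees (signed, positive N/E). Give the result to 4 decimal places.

+64.9853°, -161.9781°

lat: 64.9853° N → +64.9853°
lon: 161.9781° W → -161.9781°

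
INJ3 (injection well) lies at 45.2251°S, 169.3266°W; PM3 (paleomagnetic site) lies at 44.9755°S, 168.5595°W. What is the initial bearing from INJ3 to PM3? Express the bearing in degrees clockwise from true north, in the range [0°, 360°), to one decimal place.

Δλ = 0.7671°
y = sin Δλ · cos φ₂ = 0.009471
x = cos φ₁ sin φ₂ − sin φ₁ cos φ₂ cos Δλ = 0.004311
θ = atan2(y, x) = 65.5239° → 65.5239° (mod 360°)

65.5°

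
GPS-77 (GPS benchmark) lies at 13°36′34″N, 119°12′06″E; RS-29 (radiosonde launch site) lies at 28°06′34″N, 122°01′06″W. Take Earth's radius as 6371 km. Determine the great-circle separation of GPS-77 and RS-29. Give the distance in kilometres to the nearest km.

GPS-77: φ = +13.60944°, λ = +119.20167°
RS-29: φ = +28.10944°, λ = -122.01833°
Δφ = 14.5000°,  Δλ = 118.7800°
a = sin²(Δφ/2) + cos φ₁ cos φ₂ sin²(Δλ/2) = 0.650936
c = 2·arcsin(√a) = 1.877453 rad = 107.5701°
d = R·c = 6371 × 1.877453 = 11961.3 km

11961 km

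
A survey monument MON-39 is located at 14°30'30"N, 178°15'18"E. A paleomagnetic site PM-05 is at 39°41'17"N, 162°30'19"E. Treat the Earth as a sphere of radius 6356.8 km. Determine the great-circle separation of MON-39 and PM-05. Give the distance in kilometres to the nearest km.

MON-39: φ = +14.50833°, λ = +178.25500°
PM-05: φ = +39.68806°, λ = +162.50528°
Δφ = 25.1797°,  Δλ = -15.7497°
a = sin²(Δφ/2) + cos φ₁ cos φ₂ sin²(Δλ/2) = 0.061496
c = 2·arcsin(√a) = 0.501197 rad = 28.7165°
d = R·c = 6356.8 × 0.501197 = 3186.0 km

3186 km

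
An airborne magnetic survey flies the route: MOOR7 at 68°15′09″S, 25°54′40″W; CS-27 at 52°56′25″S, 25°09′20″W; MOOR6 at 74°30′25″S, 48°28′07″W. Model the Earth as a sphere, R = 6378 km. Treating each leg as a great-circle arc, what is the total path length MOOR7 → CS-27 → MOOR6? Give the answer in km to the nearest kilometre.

MOOR7: φ = -68.25250°, λ = -25.91111°
CS-27: φ = -52.94028°, λ = -25.15556°
MOOR6: φ = -74.50694°, λ = -48.46861°
MOOR7→CS-27: c = 0.267322 rad, d = 1704.98 km
CS-27→MOOR6: c = 0.410685 rad, d = 2619.35 km
Total = 1704.98 + 2619.35 = 4324.33 km

4324 km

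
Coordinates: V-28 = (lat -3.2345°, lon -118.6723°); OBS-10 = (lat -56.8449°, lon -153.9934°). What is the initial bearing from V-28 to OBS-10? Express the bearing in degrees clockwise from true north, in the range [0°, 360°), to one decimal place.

Δλ = -35.3211°
y = sin Δλ · cos φ₂ = -0.316199
x = cos φ₁ sin φ₂ − sin φ₁ cos φ₂ cos Δλ = -0.810682
θ = atan2(y, x) = -158.6922° → 201.3078° (mod 360°)

201.3°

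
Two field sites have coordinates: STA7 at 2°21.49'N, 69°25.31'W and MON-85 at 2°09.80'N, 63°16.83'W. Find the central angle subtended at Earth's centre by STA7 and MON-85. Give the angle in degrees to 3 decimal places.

STA7: φ = +2.35817°, λ = -69.42183°
MON-85: φ = +2.16333°, λ = -63.28050°
Δφ = -0.1948°,  Δλ = 6.1413°
a = sin²(Δφ/2) + cos φ₁ cos φ₂ sin²(Δλ/2) = 0.002868
c = 2·arcsin(√a) = 0.107157 rad = 6.1396°

6.140°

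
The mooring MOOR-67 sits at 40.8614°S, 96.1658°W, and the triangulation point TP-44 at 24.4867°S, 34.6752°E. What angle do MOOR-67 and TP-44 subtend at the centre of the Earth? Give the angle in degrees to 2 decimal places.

100.31°

Δφ = 16.3747°,  Δλ = 130.8410°
a = sin²(Δφ/2) + cos φ₁ cos φ₂ sin²(Δλ/2) = 0.589468
c = 2·arcsin(√a) = 1.750701 rad = 100.3078°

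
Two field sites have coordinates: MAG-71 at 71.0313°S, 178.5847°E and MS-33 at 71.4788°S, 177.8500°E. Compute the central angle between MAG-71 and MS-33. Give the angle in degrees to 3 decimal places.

Δφ = -0.4475°,  Δλ = -0.7347°
a = sin²(Δφ/2) + cos φ₁ cos φ₂ sin²(Δλ/2) = 0.000019
c = 2·arcsin(√a) = 0.008831 rad = 0.5060°

0.506°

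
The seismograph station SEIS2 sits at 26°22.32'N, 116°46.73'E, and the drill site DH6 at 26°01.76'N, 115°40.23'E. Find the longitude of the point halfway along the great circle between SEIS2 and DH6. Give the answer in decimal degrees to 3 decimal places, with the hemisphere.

116.224°E

SEIS2: φ = +26.37200°, λ = +116.77883°
DH6: φ = +26.02933°, λ = +115.67050°
Bx = cos φ₂ cos Δλ = 0.898401,  By = cos φ₂ sin Δλ = -0.017381
φₘ = atan2(sin φ₁ + sin φ₂, √((cos φ₁ + Bx)² + By²)) = 26.20173°
λₘ = λ₁ + atan2(By, cos φ₁ + Bx) = 116.22385°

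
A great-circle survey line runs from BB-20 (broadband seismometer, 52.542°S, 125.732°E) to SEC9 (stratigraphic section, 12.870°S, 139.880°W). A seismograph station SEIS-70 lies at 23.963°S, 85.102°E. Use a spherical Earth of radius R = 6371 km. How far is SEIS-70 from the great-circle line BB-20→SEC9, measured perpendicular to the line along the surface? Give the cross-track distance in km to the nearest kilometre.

1158 km

δ₁₃ = central angle BB-20→SEIS-70 = 0.731487 rad  (haversine)
θ₁₃ = bearing BB-20→SEIS-70 = 297.024°,  θ₁₂ = bearing BB-20→SEC9 = 101.325°
dₓₜ = R·arcsin(sin δ₁₃ · sin(θ₁₃ − θ₁₂)) = 6371·arcsin(0.66798·sin(195.699°)) = -1157.855 km
|dₓₜ| = 1157.855 km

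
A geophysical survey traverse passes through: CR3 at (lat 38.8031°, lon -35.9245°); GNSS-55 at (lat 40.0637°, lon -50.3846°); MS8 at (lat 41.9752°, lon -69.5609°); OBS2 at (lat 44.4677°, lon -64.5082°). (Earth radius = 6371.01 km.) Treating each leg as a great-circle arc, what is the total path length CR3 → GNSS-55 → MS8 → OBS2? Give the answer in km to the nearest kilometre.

3362 km

CR3→GNSS-55: c = 0.195944 rad, d = 1248.36 km
GNSS-55→MS8: c = 0.254169 rad, d = 1619.31 km
MS8→OBS2: c = 0.077579 rad, d = 494.26 km
Total = 1248.36 + 1619.31 + 494.26 = 3361.93 km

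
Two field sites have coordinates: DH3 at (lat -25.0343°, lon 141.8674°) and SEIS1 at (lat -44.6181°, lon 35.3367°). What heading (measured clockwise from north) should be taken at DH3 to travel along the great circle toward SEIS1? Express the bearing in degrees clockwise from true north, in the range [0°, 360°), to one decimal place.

Δλ = -106.5307°
y = sin Δλ · cos φ₂ = -0.682383
x = cos φ₁ sin φ₂ − sin φ₁ cos φ₂ cos Δλ = -0.722095
θ = atan2(y, x) = -136.6196° → 223.3804° (mod 360°)

223.4°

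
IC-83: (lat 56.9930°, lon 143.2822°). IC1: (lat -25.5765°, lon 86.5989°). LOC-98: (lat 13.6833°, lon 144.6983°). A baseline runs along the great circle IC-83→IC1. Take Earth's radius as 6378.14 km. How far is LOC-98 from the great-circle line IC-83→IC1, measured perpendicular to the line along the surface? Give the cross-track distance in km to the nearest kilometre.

3599 km

δ₁₃ = central angle IC-83→LOC-98 = 0.756132 rad  (haversine)
θ₁₃ = bearing IC-83→LOC-98 = 177.994°,  θ₁₂ = bearing IC-83→IC1 = 229.199°
dₓₜ = R·arcsin(sin δ₁₃ · sin(θ₁₃ − θ₁₂)) = 6378.14·arcsin(0.68611·sin(-51.204°)) = -3598.605 km
|dₓₜ| = 3598.605 km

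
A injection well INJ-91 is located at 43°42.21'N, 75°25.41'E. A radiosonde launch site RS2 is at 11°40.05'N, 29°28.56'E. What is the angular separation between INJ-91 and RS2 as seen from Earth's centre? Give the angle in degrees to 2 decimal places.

50.80°

INJ-91: φ = +43.70350°, λ = +75.42350°
RS2: φ = +11.66750°, λ = +29.47600°
Δφ = -32.0360°,  Δλ = -45.9475°
a = sin²(Δφ/2) + cos φ₁ cos φ₂ sin²(Δλ/2) = 0.183998
c = 2·arcsin(√a) = 0.886661 rad = 50.8019°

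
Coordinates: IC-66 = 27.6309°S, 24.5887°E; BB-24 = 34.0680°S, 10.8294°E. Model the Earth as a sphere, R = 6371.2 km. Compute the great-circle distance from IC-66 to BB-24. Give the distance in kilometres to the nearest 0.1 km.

Δφ = -6.4371°,  Δλ = -13.7593°
a = sin²(Δφ/2) + cos φ₁ cos φ₂ sin²(Δλ/2) = 0.013682
c = 2·arcsin(√a) = 0.234481 rad = 13.4347°
d = R·c = 6371.2 × 0.234481 = 1493.9 km

1493.9 km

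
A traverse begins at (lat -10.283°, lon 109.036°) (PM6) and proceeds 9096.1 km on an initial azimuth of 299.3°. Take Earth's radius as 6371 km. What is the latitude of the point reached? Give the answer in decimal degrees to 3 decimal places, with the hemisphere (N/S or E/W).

26.818°N

δ = d/R = 9096.1/6371 = 1.427735 rad
φ₂ = arcsin(sin φ₁ cos δ + cos φ₁ sin δ cos θ)
   = arcsin(-0.17851·0.14257 + 0.98394·0.98978·0.48938) = 26.81762°
λ₂ = λ₁ + atan2(sin θ sin δ cos φ₁, cos δ − sin φ₁ sin φ₂) = 33.75495°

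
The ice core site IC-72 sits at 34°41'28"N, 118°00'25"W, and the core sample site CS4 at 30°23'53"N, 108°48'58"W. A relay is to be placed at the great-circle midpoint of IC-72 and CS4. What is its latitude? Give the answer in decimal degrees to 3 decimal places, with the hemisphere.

32.628°N

IC-72: φ = +34.69111°, λ = -118.00694°
CS4: φ = +30.39806°, λ = -108.81611°
Bx = cos φ₂ cos Δλ = 0.851458,  By = cos φ₂ sin Δλ = 0.137766
φₘ = atan2(sin φ₁ + sin φ₂, √((cos φ₁ + Bx)² + By²)) = 32.62825°
λₘ = λ₁ + atan2(By, cos φ₁ + Bx) = -113.30137°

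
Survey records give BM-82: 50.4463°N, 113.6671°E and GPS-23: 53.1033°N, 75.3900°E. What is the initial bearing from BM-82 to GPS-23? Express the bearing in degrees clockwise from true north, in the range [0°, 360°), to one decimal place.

Δλ = -38.2771°
y = sin Δλ · cos φ₂ = -0.371911
x = cos φ₁ sin φ₂ − sin φ₁ cos φ₂ cos Δλ = 0.145870
θ = atan2(y, x) = -68.5840° → 291.4160° (mod 360°)

291.4°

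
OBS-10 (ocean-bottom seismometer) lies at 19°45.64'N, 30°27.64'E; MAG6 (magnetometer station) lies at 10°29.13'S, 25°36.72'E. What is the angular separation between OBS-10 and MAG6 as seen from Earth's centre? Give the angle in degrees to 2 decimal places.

30.62°

OBS-10: φ = +19.76067°, λ = +30.46067°
MAG6: φ = -10.48550°, λ = +25.61200°
Δφ = -30.2462°,  Δλ = -4.8487°
a = sin²(Δφ/2) + cos φ₁ cos φ₂ sin²(Δλ/2) = 0.069721
c = 2·arcsin(√a) = 0.534433 rad = 30.6208°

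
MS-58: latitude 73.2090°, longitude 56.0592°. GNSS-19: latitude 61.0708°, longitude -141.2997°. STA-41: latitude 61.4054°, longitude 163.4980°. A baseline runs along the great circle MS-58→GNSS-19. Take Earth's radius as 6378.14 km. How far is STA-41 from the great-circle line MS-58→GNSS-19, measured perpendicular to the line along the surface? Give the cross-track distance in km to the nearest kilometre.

2401 km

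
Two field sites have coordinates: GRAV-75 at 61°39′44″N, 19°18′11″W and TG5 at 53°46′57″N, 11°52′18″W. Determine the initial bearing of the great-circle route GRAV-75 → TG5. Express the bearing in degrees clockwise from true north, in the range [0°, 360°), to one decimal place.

150.1°

GRAV-75: φ = +61.66222°, λ = -19.30306°
TG5: φ = +53.78250°, λ = -11.87167°
Δλ = 7.4314°
y = sin Δλ · cos φ₂ = 0.076420
x = cos φ₁ sin φ₂ − sin φ₁ cos φ₂ cos Δλ = -0.132726
θ = atan2(y, x) = 150.0678° → 150.0678° (mod 360°)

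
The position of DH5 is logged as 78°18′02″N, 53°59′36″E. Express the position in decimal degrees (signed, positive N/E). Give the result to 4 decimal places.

+78.3006°, +53.9933°

lat: 78.3006° N → +78.3006°
lon: 53.9933° E → +53.9933°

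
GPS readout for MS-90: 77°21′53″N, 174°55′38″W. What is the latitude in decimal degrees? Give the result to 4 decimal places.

77° + 21′/60 + 53″/3600 = 77 + 0.35000 + 0.01472 = 77.3647°

77.3647°N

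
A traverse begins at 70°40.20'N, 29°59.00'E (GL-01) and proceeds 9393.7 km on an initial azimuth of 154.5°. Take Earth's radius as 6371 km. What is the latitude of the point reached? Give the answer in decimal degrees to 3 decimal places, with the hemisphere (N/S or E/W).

GL-01: φ = +70.67000°, λ = +29.98333°
δ = d/R = 9393.7/6371 = 1.474447 rad
φ₂ = arcsin(sin φ₁ cos δ + cos φ₁ sin δ cos θ)
   = arcsin(0.94363·0.09620 + 0.33101·0.99536·-0.90259) = -11.92319°
λ₂ = λ₁ + atan2(sin θ sin δ cos φ₁, cos δ − sin φ₁ sin φ₂) = 55.95733°

11.923°S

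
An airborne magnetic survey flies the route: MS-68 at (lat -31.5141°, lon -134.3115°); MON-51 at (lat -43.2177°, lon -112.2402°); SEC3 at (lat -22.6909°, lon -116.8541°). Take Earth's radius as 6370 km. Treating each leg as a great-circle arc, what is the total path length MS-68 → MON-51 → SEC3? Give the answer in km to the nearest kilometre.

4654 km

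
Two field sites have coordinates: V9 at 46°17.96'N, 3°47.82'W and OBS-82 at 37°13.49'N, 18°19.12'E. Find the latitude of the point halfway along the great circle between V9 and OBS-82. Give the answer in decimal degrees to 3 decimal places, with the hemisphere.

42.293°N

V9: φ = +46.29933°, λ = -3.79700°
OBS-82: φ = +37.22483°, λ = +18.31867°
Bx = cos φ₂ cos Δλ = 0.737683,  By = cos φ₂ sin Δλ = 0.299777
φₘ = atan2(sin φ₁ + sin φ₂, √((cos φ₁ + Bx)² + By²)) = 42.29333°
λₘ = λ₁ + atan2(By, cos φ₁ + Bx) = 8.05419°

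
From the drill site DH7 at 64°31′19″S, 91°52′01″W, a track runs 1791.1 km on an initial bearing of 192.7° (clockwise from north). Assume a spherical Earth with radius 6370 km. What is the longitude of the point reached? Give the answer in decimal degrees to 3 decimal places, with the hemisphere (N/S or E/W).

DH7: φ = -64.52194°, λ = -91.86694°
δ = d/R = 1791.1/6370 = 0.281177 rad
φ₂ = arcsin(sin φ₁ cos δ + cos φ₁ sin δ cos θ)
   = arcsin(-0.90275·0.96073 + 0.43017·0.27749·-0.97553) = -79.65475°
λ₂ = λ₁ + atan2(sin θ sin δ cos φ₁, cos δ − sin φ₁ sin φ₂) = -111.72603°

111.726°W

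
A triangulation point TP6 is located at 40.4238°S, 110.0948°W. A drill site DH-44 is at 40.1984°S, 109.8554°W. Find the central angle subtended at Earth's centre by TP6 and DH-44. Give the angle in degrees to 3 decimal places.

Δφ = 0.2254°,  Δλ = 0.2394°
a = sin²(Δφ/2) + cos φ₁ cos φ₂ sin²(Δλ/2) = 0.000006
c = 2·arcsin(√a) = 0.005062 rad = 0.2901°

0.290°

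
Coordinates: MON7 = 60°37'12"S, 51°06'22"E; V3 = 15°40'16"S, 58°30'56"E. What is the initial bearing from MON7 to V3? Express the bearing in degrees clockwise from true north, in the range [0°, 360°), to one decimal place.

MON7: φ = -60.62000°, λ = +51.10611°
V3: φ = -15.67111°, λ = +58.51556°
Δλ = 7.4094°
y = sin Δλ · cos φ₂ = 0.124165
x = cos φ₁ sin φ₂ − sin φ₁ cos φ₂ cos Δλ = 0.699470
θ = atan2(y, x) = 10.0659° → 10.0659° (mod 360°)

10.1°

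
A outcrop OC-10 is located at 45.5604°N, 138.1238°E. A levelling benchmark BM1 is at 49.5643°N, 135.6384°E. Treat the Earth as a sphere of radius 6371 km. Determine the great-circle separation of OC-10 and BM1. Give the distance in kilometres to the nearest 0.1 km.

482.6 km

Δφ = 4.0039°,  Δλ = -2.4854°
a = sin²(Δφ/2) + cos φ₁ cos φ₂ sin²(Δλ/2) = 0.001434
c = 2·arcsin(√a) = 0.075753 rad = 4.3403°
d = R·c = 6371 × 0.075753 = 482.6 km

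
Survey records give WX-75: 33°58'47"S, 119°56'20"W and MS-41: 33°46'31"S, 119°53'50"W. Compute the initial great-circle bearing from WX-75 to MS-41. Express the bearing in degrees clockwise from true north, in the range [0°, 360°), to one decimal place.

9.6°

WX-75: φ = -33.97972°, λ = -119.93889°
MS-41: φ = -33.77528°, λ = -119.89722°
Δλ = 0.0417°
y = sin Δλ · cos φ₂ = 0.000604
x = cos φ₁ sin φ₂ − sin φ₁ cos φ₂ cos Δλ = 0.003568
θ = atan2(y, x) = 9.6154° → 9.6154° (mod 360°)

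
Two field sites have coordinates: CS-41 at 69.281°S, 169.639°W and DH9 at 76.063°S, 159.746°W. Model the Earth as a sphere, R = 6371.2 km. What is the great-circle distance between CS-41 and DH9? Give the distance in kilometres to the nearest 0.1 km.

819.7 km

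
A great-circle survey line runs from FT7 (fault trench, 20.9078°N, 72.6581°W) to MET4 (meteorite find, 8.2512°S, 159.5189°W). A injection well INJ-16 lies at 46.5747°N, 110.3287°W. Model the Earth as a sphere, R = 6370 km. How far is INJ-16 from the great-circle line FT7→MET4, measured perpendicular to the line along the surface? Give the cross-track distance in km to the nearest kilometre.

δ₁₃ = central angle FT7→INJ-16 = 0.695921 rad  (haversine)
θ₁₃ = bearing FT7→INJ-16 = 319.060°,  θ₁₂ = bearing FT7→MET4 = 261.176°
dₓₜ = R·arcsin(sin δ₁₃ · sin(θ₁₃ − θ₁₂)) = 6370·arcsin(0.64109·sin(57.884°)) = 3656.327 km
|dₓₜ| = 3656.327 km

3656 km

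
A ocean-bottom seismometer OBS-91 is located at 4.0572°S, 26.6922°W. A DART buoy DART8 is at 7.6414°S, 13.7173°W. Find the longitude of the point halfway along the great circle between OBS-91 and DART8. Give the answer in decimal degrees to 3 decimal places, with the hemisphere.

20.226°W

Bx = cos φ₂ cos Δλ = 0.965815,  By = cos φ₂ sin Δλ = 0.222530
φₘ = atan2(sin φ₁ + sin φ₂, √((cos φ₁ + Bx)² + By²)) = -5.88673°
λₘ = λ₁ + atan2(By, cos φ₁ + Bx) = -20.22563°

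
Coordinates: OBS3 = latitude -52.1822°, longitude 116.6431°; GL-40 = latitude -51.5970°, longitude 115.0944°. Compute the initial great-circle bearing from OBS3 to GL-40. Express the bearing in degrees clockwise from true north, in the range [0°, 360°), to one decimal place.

Δλ = -1.5487°
y = sin Δλ · cos φ₂ = -0.016789
x = cos φ₁ sin φ₂ − sin φ₁ cos φ₂ cos Δλ = 0.010034
θ = atan2(y, x) = -59.1341° → 300.8659° (mod 360°)

300.9°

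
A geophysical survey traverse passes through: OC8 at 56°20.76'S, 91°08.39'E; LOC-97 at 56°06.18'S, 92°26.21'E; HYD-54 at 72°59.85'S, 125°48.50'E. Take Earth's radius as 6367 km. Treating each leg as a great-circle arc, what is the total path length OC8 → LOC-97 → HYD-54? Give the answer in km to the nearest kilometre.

OC8: φ = -56.34600°, λ = +91.13983°
LOC-97: φ = -56.10300°, λ = +92.43683°
HYD-54: φ = -72.99750°, λ = +125.80833°
OC8→LOC-97: c = 0.013280 rad, d = 84.55 km
LOC-97→HYD-54: c = 0.376511 rad, d = 2397.24 km
Total = 84.55 + 2397.24 = 2481.80 km

2482 km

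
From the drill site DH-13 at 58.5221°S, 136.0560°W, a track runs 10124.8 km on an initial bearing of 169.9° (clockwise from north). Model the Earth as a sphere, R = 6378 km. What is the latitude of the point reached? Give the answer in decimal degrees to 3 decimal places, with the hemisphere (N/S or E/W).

29.987°S

δ = d/R = 10124.8/6378 = 1.587457 rad
φ₂ = arcsin(sin φ₁ cos δ + cos φ₁ sin δ cos θ)
   = arcsin(-0.85284·-0.01666 + 0.52217·0.99986·-0.98450) = -29.98665°
λ₂ = λ₁ + atan2(sin θ sin δ cos φ₁, cos δ − sin φ₁ sin φ₂) = 32.26428°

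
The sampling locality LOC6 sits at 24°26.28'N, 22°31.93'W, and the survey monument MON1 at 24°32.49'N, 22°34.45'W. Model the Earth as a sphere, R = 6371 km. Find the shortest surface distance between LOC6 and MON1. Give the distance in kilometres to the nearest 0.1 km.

12.3 km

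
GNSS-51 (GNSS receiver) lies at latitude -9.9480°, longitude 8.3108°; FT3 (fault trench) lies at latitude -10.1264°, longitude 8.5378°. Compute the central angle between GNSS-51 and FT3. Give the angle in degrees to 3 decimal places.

Δφ = -0.1784°,  Δλ = 0.2270°
a = sin²(Δφ/2) + cos φ₁ cos φ₂ sin²(Δλ/2) = 0.000006
c = 2·arcsin(√a) = 0.004991 rad = 0.2860°

0.286°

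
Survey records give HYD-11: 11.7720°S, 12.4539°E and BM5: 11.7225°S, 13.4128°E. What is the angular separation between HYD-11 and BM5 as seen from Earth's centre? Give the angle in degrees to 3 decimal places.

0.940°

Δφ = 0.0495°,  Δλ = 0.9589°
a = sin²(Δφ/2) + cos φ₁ cos φ₂ sin²(Δλ/2) = 0.000067
c = 2·arcsin(√a) = 0.016408 rad = 0.9401°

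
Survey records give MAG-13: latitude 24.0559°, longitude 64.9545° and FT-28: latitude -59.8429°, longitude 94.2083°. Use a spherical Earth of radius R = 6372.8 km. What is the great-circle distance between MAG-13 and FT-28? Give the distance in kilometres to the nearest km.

9706 km

Δφ = -83.8988°,  Δλ = 29.2538°
a = sin²(Δφ/2) + cos φ₁ cos φ₂ sin²(Δλ/2) = 0.476111
c = 2·arcsin(√a) = 1.522999 rad = 87.2614°
d = R·c = 6372.8 × 1.522999 = 9705.8 km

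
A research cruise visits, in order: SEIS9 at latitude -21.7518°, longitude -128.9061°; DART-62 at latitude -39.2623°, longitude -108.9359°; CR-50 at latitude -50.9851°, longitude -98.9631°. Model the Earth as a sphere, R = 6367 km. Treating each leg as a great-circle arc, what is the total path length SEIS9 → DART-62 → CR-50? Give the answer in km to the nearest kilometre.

4232 km

SEIS9→DART-62: c = 0.426496 rad, d = 2715.50 km
DART-62→CR-50: c = 0.238145 rad, d = 1516.27 km
Total = 2715.50 + 1516.27 = 4231.77 km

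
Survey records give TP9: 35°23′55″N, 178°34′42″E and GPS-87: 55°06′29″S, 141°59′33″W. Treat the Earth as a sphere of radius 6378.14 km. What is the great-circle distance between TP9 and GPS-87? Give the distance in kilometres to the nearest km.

TP9: φ = +35.39861°, λ = +178.57833°
GPS-87: φ = -55.10806°, λ = -141.99250°
Δφ = -90.5067°,  Δλ = 39.4292°
a = sin²(Δφ/2) + cos φ₁ cos φ₂ sin²(Δλ/2) = 0.557482
c = 2·arcsin(√a) = 1.686016 rad = 96.6016°
d = R·c = 6378.14 × 1.686016 = 10753.6 km

10754 km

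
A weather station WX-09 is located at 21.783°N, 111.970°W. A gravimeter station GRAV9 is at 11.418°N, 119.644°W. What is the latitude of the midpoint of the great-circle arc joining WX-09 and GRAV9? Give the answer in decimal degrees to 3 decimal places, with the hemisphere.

16.636°N

Bx = cos φ₂ cos Δλ = 0.971430,  By = cos φ₂ sin Δλ = -0.130894
φₘ = atan2(sin φ₁ + sin φ₂, √((cos φ₁ + Bx)² + By²)) = 16.63571°
λₘ = λ₁ + atan2(By, cos φ₁ + Bx) = -115.91091°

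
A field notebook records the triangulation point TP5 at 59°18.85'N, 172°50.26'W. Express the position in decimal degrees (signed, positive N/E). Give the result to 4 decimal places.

lat: 59.3142° N → +59.3142°
lon: 172.8377° W → -172.8377°

+59.3142°, -172.8377°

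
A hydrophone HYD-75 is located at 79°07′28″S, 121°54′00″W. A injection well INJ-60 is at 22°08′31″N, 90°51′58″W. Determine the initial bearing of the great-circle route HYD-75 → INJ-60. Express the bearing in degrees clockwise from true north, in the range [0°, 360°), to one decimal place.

29.3°

HYD-75: φ = -79.12444°, λ = -121.90000°
INJ-60: φ = +22.14194°, λ = -90.86611°
Δλ = 31.0339°
y = sin Δλ · cos φ₂ = 0.477525
x = cos φ₁ sin φ₂ − sin φ₁ cos φ₂ cos Δλ = 0.850529
θ = atan2(y, x) = 29.3118° → 29.3118° (mod 360°)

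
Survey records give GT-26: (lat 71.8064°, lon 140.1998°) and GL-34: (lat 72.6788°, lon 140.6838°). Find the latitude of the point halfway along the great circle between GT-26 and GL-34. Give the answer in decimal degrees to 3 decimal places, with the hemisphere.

72.243°N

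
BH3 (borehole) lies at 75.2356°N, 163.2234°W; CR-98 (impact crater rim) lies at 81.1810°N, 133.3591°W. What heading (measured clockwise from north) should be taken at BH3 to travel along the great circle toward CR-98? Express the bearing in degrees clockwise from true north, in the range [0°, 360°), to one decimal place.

Δλ = 29.8643°
y = sin Δλ · cos φ₂ = 0.076342
x = cos φ₁ sin φ₂ − sin φ₁ cos φ₂ cos Δλ = 0.123267
θ = atan2(y, x) = 31.7708° → 31.7708° (mod 360°)

31.8°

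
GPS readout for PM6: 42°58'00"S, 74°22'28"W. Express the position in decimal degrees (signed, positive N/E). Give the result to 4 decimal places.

-42.9667°, -74.3744°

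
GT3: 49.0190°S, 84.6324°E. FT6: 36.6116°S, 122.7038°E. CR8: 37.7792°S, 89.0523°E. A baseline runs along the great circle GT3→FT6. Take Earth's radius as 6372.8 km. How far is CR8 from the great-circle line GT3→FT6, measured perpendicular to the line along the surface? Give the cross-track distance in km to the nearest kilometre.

1153 km

δ₁₃ = central angle GT3→CR8 = 0.203929 rad  (haversine)
θ₁₃ = bearing GT3→CR8 = 17.504°,  θ₁₂ = bearing GT3→FT6 = 80.151°
dₓₜ = R·arcsin(sin δ₁₃ · sin(θ₁₃ − θ₁₂)) = 6372.8·arcsin(0.20252·sin(-62.647°)) = -1152.583 km
|dₓₜ| = 1152.583 km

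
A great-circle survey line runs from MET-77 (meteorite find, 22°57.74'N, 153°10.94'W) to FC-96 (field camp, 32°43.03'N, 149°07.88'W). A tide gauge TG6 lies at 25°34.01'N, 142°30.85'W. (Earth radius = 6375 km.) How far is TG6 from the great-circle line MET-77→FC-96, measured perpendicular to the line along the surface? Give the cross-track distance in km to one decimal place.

MET-77: φ = +22.96233°, λ = -153.18233°
FC-96: φ = +32.71717°, λ = -149.13133°
TG6: φ = +25.56683°, λ = -142.51417°
δ₁₃ = central angle MET-77→TG6 = 0.175664 rad  (haversine)
θ₁₃ = bearing MET-77→TG6 = 72.853°,  θ₁₂ = bearing MET-77→FC-96 = 19.245°
dₓₜ = R·arcsin(sin δ₁₃ · sin(θ₁₃ − θ₁₂)) = 6375·arcsin(0.17476·sin(53.608°)) = 899.821 km
|dₓₜ| = 899.821 km

899.8 km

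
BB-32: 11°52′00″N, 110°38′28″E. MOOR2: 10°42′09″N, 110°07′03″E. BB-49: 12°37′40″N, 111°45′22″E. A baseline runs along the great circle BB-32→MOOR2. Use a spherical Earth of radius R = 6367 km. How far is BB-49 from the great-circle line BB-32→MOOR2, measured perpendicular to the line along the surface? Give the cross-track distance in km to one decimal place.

76.3 km

BB-32: φ = +11.86667°, λ = +110.64111°
MOOR2: φ = +10.70250°, λ = +110.11750°
BB-49: φ = +12.62778°, λ = +111.75611°
δ₁₃ = central angle BB-32→BB-49 = 0.023197 rad  (haversine)
θ₁₃ = bearing BB-32→BB-49 = 54.948°,  θ₁₂ = bearing BB-32→MOOR2 = 203.853°
dₓₜ = R·arcsin(sin δ₁₃ · sin(θ₁₃ − θ₁₂)) = 6367·arcsin(0.02320·sin(-148.905°)) = -76.275 km
|dₓₜ| = 76.275 km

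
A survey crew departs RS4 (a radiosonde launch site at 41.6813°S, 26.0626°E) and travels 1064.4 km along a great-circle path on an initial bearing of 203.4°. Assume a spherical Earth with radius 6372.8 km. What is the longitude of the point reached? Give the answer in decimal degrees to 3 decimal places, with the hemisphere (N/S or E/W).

20.127°E

δ = d/R = 1064.4/6372.8 = 0.167022 rad
φ₂ = arcsin(sin φ₁ cos δ + cos φ₁ sin δ cos θ)
   = arcsin(-0.66499·0.98608 + 0.74686·0.16625·-0.91775) = -50.32546°
λ₂ = λ₁ + atan2(sin θ sin δ cos φ₁, cos δ − sin φ₁ sin φ₂) = 20.12658°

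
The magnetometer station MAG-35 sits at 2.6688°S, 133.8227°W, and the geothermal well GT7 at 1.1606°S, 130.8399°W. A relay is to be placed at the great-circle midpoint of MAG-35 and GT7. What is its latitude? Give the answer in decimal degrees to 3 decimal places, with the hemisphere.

Bx = cos φ₂ cos Δλ = 0.998440,  By = cos φ₂ sin Δλ = 0.052025
φₘ = atan2(sin φ₁ + sin φ₂, √((cos φ₁ + Bx)² + By²)) = -1.91535°
λₘ = λ₁ + atan2(By, cos φ₁ + Bx) = -132.33064°

1.915°S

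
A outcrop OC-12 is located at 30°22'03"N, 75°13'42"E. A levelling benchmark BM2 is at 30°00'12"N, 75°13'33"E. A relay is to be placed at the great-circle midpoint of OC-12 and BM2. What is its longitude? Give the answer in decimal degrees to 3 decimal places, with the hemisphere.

OC-12: φ = +30.36750°, λ = +75.22833°
BM2: φ = +30.00333°, λ = +75.22583°
Bx = cos φ₂ cos Δλ = 0.865996,  By = cos φ₂ sin Δλ = -0.000038
φₘ = atan2(sin φ₁ + sin φ₂, √((cos φ₁ + Bx)² + By²)) = 30.18542°
λₘ = λ₁ + atan2(By, cos φ₁ + Bx) = 75.22708°

75.227°E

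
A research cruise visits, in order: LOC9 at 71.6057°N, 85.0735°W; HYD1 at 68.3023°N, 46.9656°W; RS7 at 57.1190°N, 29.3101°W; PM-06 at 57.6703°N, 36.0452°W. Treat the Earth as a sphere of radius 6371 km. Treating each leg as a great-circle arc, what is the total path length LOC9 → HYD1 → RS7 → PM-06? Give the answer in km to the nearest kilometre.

LOC9→HYD1: c = 0.230853 rad, d = 1470.76 km
HYD1→RS7: c = 0.239074 rad, d = 1523.14 km
RS7→PM-06: c = 0.064041 rad, d = 408.00 km
Total = 1470.76 + 1523.14 + 408.00 = 3401.91 km

3402 km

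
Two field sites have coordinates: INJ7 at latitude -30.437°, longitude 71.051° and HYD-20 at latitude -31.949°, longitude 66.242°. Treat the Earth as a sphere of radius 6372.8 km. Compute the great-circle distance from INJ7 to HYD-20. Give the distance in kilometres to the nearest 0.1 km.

Δφ = -1.5120°,  Δλ = -4.8090°
a = sin²(Δφ/2) + cos φ₁ cos φ₂ sin²(Δλ/2) = 0.001462
c = 2·arcsin(√a) = 0.076485 rad = 4.3823°
d = R·c = 6372.8 × 0.076485 = 487.4 km

487.4 km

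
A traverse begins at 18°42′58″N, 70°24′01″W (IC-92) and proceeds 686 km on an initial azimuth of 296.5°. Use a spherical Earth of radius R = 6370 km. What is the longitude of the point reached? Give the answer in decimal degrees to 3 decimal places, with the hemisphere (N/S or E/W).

76.329°W

IC-92: φ = +18.71611°, λ = -70.40028°
δ = d/R = 686/6370 = 0.107692 rad
φ₂ = arcsin(sin φ₁ cos δ + cos φ₁ sin δ cos θ)
   = arcsin(0.32088·0.99421 + 0.94712·0.10748·0.44620) = 21.37334°
λ₂ = λ₁ + atan2(sin θ sin δ cos φ₁, cos δ − sin φ₁ sin φ₂) = -76.32925°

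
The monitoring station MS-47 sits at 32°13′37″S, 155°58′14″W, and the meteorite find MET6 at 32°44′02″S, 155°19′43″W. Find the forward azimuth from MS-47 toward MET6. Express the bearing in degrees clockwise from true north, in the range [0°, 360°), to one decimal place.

133.3°

MS-47: φ = -32.22694°, λ = -155.97056°
MET6: φ = -32.73389°, λ = -155.32861°
Δλ = 0.6419°
y = sin Δλ · cos φ₂ = 0.009425
x = cos φ₁ sin φ₂ − sin φ₁ cos φ₂ cos Δλ = -0.008876
θ = atan2(y, x) = 133.2828° → 133.2828° (mod 360°)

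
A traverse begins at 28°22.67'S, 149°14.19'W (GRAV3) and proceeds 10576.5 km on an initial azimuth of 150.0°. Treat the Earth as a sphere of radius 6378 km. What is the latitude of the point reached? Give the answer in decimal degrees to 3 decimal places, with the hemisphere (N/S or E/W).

45.850°S

GRAV3: φ = -28.37783°, λ = -149.23650°
δ = d/R = 10576.5/6378 = 1.658278 rad
φ₂ = arcsin(sin φ₁ cos δ + cos φ₁ sin δ cos θ)
   = arcsin(-0.47528·-0.08737 + 0.87983·0.99618·-0.86603) = -45.84991°
λ₂ = λ₁ + atan2(sin θ sin δ cos φ₁, cos δ − sin φ₁ sin φ₂) = -14.88695°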